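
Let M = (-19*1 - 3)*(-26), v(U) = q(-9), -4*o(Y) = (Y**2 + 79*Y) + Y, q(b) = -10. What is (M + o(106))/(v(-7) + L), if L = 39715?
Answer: -4357/39705 ≈ -0.10973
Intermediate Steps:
o(Y) = -20*Y - Y**2/4 (o(Y) = -((Y**2 + 79*Y) + Y)/4 = -(Y**2 + 80*Y)/4 = -20*Y - Y**2/4)
v(U) = -10
M = 572 (M = (-19 - 3)*(-26) = -22*(-26) = 572)
(M + o(106))/(v(-7) + L) = (572 - 1/4*106*(80 + 106))/(-10 + 39715) = (572 - 1/4*106*186)/39705 = (572 - 4929)*(1/39705) = -4357*1/39705 = -4357/39705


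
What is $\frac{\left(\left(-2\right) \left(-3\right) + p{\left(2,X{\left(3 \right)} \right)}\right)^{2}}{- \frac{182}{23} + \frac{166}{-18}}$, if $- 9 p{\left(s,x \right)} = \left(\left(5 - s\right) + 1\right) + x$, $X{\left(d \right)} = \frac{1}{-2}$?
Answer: $- \frac{234623}{127692} \approx -1.8374$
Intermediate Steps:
$X{\left(d \right)} = - \frac{1}{2}$
$p{\left(s,x \right)} = - \frac{2}{3} - \frac{x}{9} + \frac{s}{9}$ ($p{\left(s,x \right)} = - \frac{\left(\left(5 - s\right) + 1\right) + x}{9} = - \frac{\left(6 - s\right) + x}{9} = - \frac{6 + x - s}{9} = - \frac{2}{3} - \frac{x}{9} + \frac{s}{9}$)
$\frac{\left(\left(-2\right) \left(-3\right) + p{\left(2,X{\left(3 \right)} \right)}\right)^{2}}{- \frac{182}{23} + \frac{166}{-18}} = \frac{\left(\left(-2\right) \left(-3\right) - \frac{7}{18}\right)^{2}}{- \frac{182}{23} + \frac{166}{-18}} = \frac{\left(6 + \left(- \frac{2}{3} + \frac{1}{18} + \frac{2}{9}\right)\right)^{2}}{\left(-182\right) \frac{1}{23} + 166 \left(- \frac{1}{18}\right)} = \frac{\left(6 - \frac{7}{18}\right)^{2}}{- \frac{182}{23} - \frac{83}{9}} = \frac{\left(\frac{101}{18}\right)^{2}}{- \frac{3547}{207}} = \left(- \frac{207}{3547}\right) \frac{10201}{324} = - \frac{234623}{127692}$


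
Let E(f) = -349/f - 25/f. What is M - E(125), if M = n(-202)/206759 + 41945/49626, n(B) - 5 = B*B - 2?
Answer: 5174671982741/1282577766750 ≈ 4.0346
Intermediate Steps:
n(B) = 3 + B**2 (n(B) = 5 + (B*B - 2) = 5 + (B**2 - 2) = 5 + (-2 + B**2) = 3 + B**2)
E(f) = -374/f
M = 10697594437/10260622134 (M = (3 + (-202)**2)/206759 + 41945/49626 = (3 + 40804)*(1/206759) + 41945*(1/49626) = 40807*(1/206759) + 41945/49626 = 40807/206759 + 41945/49626 = 10697594437/10260622134 ≈ 1.0426)
M - E(125) = 10697594437/10260622134 - (-374)/125 = 10697594437/10260622134 - 1*(-374/125) = 10697594437/10260622134 + 374/125 = 5174671982741/1282577766750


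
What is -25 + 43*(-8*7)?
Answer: -2433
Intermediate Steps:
-25 + 43*(-8*7) = -25 + 43*(-56) = -25 - 2408 = -2433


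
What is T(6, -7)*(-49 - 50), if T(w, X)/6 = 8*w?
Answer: -28512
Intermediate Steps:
T(w, X) = 48*w (T(w, X) = 6*(8*w) = 48*w)
T(6, -7)*(-49 - 50) = (48*6)*(-49 - 50) = 288*(-99) = -28512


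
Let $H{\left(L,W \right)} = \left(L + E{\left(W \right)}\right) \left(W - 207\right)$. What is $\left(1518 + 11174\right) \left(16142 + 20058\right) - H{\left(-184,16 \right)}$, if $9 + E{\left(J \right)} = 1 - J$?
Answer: $459410672$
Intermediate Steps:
$E{\left(J \right)} = -8 - J$ ($E{\left(J \right)} = -9 - \left(-1 + J\right) = -8 - J$)
$H{\left(L,W \right)} = \left(-207 + W\right) \left(-8 + L - W\right)$ ($H{\left(L,W \right)} = \left(L - \left(8 + W\right)\right) \left(W - 207\right) = \left(-8 + L - W\right) \left(-207 + W\right) = \left(-207 + W\right) \left(-8 + L - W\right)$)
$\left(1518 + 11174\right) \left(16142 + 20058\right) - H{\left(-184,16 \right)} = \left(1518 + 11174\right) \left(16142 + 20058\right) - \left(1656 - 16^{2} - -38088 + 199 \cdot 16 - 2944\right) = 12692 \cdot 36200 - \left(1656 - 256 + 38088 + 3184 - 2944\right) = 459450400 - \left(1656 - 256 + 38088 + 3184 - 2944\right) = 459450400 - 39728 = 459410672$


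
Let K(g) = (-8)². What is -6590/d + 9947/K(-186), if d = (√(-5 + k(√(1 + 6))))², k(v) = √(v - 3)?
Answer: 9947/64 + 6590/(5 - I*√(3 - √7)) ≈ 1455.0 + 154.7*I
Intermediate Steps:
k(v) = √(-3 + v)
K(g) = 64
d = -5 + √(-3 + √7) (d = (√(-5 + √(-3 + √(1 + 6))))² = (√(-5 + √(-3 + √7)))² = -5 + √(-3 + √7) ≈ -5.0 + 0.59519*I)
-6590/d + 9947/K(-186) = -6590/(-5 + I*√(3 - √7)) + 9947/64 = 9947/64 - 6590/(-5 + I*√(3 - √7))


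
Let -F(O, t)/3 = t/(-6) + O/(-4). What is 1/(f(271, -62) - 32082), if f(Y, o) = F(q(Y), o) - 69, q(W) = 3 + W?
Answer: -2/63953 ≈ -3.1273e-5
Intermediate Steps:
F(O, t) = t/2 + 3*O/4 (F(O, t) = -3*(t/(-6) + O/(-4)) = -3*(t*(-1/6) + O*(-1/4)) = -3*(-t/6 - O/4) = -3*(-O/4 - t/6) = t/2 + 3*O/4)
f(Y, o) = -267/4 + o/2 + 3*Y/4 (f(Y, o) = (o/2 + 3*(3 + Y)/4) - 69 = (o/2 + (9/4 + 3*Y/4)) - 69 = (9/4 + o/2 + 3*Y/4) - 69 = -267/4 + o/2 + 3*Y/4)
1/(f(271, -62) - 32082) = 1/((-267/4 + (1/2)*(-62) + (3/4)*271) - 32082) = 1/((-267/4 - 31 + 813/4) - 32082) = 1/(211/2 - 32082) = 1/(-63953/2) = -2/63953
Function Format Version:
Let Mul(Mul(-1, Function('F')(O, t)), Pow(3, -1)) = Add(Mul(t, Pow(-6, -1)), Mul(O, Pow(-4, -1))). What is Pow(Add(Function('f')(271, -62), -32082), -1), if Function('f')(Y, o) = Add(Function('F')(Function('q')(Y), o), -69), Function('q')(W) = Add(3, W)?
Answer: Rational(-2, 63953) ≈ -3.1273e-5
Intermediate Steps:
Function('F')(O, t) = Add(Mul(Rational(1, 2), t), Mul(Rational(3, 4), O)) (Function('F')(O, t) = Mul(-3, Add(Mul(t, Pow(-6, -1)), Mul(O, Pow(-4, -1)))) = Mul(-3, Add(Mul(t, Rational(-1, 6)), Mul(O, Rational(-1, 4)))) = Mul(-3, Add(Mul(Rational(-1, 6), t), Mul(Rational(-1, 4), O))) = Mul(-3, Add(Mul(Rational(-1, 4), O), Mul(Rational(-1, 6), t))) = Add(Mul(Rational(1, 2), t), Mul(Rational(3, 4), O)))
Function('f')(Y, o) = Add(Rational(-267, 4), Mul(Rational(1, 2), o), Mul(Rational(3, 4), Y)) (Function('f')(Y, o) = Add(Add(Mul(Rational(1, 2), o), Mul(Rational(3, 4), Add(3, Y))), -69) = Add(Add(Mul(Rational(1, 2), o), Add(Rational(9, 4), Mul(Rational(3, 4), Y))), -69) = Add(Add(Rational(9, 4), Mul(Rational(1, 2), o), Mul(Rational(3, 4), Y)), -69) = Add(Rational(-267, 4), Mul(Rational(1, 2), o), Mul(Rational(3, 4), Y)))
Pow(Add(Function('f')(271, -62), -32082), -1) = Pow(Add(Add(Rational(-267, 4), Mul(Rational(1, 2), -62), Mul(Rational(3, 4), 271)), -32082), -1) = Pow(Add(Add(Rational(-267, 4), -31, Rational(813, 4)), -32082), -1) = Pow(Add(Rational(211, 2), -32082), -1) = Pow(Rational(-63953, 2), -1) = Rational(-2, 63953)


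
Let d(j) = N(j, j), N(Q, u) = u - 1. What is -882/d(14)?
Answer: -882/13 ≈ -67.846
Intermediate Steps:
N(Q, u) = -1 + u
d(j) = -1 + j
-882/d(14) = -882/(-1 + 14) = -882/13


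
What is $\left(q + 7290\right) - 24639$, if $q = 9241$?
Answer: $-8108$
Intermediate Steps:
$\left(q + 7290\right) - 24639 = \left(9241 + 7290\right) - 24639 = 16531 - 24639 = -8108$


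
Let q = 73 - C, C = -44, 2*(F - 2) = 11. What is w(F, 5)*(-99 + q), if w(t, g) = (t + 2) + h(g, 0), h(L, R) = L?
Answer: 261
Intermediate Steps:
F = 15/2 (F = 2 + (½)*11 = 2 + 11/2 = 15/2 ≈ 7.5000)
w(t, g) = 2 + g + t (w(t, g) = (t + 2) + g = (2 + t) + g = 2 + g + t)
q = 117 (q = 73 - 1*(-44) = 73 + 44 = 117)
w(F, 5)*(-99 + q) = (2 + 5 + 15/2)*(-99 + 117) = (29/2)*18 = 261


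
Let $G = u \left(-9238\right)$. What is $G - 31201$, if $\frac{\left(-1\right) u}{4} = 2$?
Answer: $42703$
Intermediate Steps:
$u = -8$ ($u = \left(-4\right) 2 = -8$)
$G = 73904$ ($G = \left(-8\right) \left(-9238\right) = 73904$)
$G - 31201 = 73904 - 31201 = 42703$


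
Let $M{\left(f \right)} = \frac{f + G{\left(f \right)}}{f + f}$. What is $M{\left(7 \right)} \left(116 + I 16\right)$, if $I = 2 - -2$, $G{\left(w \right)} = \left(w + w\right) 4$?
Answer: $810$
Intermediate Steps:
$G{\left(w \right)} = 8 w$ ($G{\left(w \right)} = 2 w 4 = 8 w$)
$I = 4$ ($I = 2 + 2 = 4$)
$M{\left(f \right)} = \frac{9}{2}$ ($M{\left(f \right)} = \frac{f + 8 f}{f + f} = \frac{9 f}{2 f} = 9 f \frac{1}{2 f} = \frac{9}{2}$)
$M{\left(7 \right)} \left(116 + I 16\right) = \frac{9 \left(116 + 4 \cdot 16\right)}{2} = \frac{9 \left(116 + 64\right)}{2} = \frac{9}{2} \cdot 180 = 810$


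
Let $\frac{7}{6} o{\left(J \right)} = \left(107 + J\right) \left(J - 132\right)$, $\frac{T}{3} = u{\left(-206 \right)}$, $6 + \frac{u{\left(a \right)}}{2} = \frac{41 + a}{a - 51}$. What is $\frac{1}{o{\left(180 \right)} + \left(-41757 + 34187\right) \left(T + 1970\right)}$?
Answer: $- \frac{257}{3767037304} \approx -6.8223 \cdot 10^{-8}$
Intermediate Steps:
$u{\left(a \right)} = -12 + \frac{2 \left(41 + a\right)}{-51 + a}$ ($u{\left(a \right)} = -12 + 2 \frac{41 + a}{a - 51} = -12 + 2 \frac{41 + a}{-51 + a} = -12 + \frac{2 \left(41 + a\right)}{-51 + a}$)
$T = - \frac{8262}{257}$ ($T = 3 \frac{2 \left(347 - -1030\right)}{-51 - 206} = 3 \frac{2 \left(347 + 1030\right)}{-257} = 3 \cdot 2 \left(- \frac{1}{257}\right) 1377 = 3 \left(- \frac{2754}{257}\right) = - \frac{8262}{257} \approx -32.148$)
$o{\left(J \right)} = \frac{6 \left(-132 + J\right) \left(107 + J\right)}{7}$ ($o{\left(J \right)} = \frac{6 \left(107 + J\right) \left(J - 132\right)}{7} = \frac{6 \left(107 + J\right) \left(-132 + J\right)}{7} = \frac{6 \left(-132 + J\right) \left(107 + J\right)}{7}$)
$\frac{1}{o{\left(180 \right)} + \left(-41757 + 34187\right) \left(T + 1970\right)} = \frac{1}{\left(- \frac{84744}{7} - \frac{27000}{7} + \frac{6 \cdot 180^{2}}{7}\right) + \left(-41757 + 34187\right) \left(- \frac{8262}{257} + 1970\right)} = \frac{1}{\left(- \frac{84744}{7} - \frac{27000}{7} + \frac{6}{7} \cdot 32400\right) - \frac{3770071960}{257}} = \frac{1}{\left(- \frac{84744}{7} - \frac{27000}{7} + \frac{194400}{7}\right) - \frac{3770071960}{257}} = \frac{1}{11808 - \frac{3770071960}{257}} = \frac{1}{- \frac{3767037304}{257}} = - \frac{257}{3767037304}$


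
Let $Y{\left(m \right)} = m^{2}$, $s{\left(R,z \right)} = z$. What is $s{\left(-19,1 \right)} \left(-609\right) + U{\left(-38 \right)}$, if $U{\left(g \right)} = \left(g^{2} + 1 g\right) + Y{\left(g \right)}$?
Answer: $2241$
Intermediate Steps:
$U{\left(g \right)} = g + 2 g^{2}$ ($U{\left(g \right)} = \left(g^{2} + 1 g\right) + g^{2} = \left(g^{2} + g\right) + g^{2} = \left(g + g^{2}\right) + g^{2} = g + 2 g^{2}$)
$s{\left(-19,1 \right)} \left(-609\right) + U{\left(-38 \right)} = 1 \left(-609\right) - 38 \left(1 + 2 \left(-38\right)\right) = -609 - 38 \left(1 - 76\right) = -609 - -2850 = -609 + 2850 = 2241$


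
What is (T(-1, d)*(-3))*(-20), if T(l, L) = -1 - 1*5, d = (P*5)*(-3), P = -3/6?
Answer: -360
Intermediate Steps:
P = -½ (P = -3*⅙ = -½ ≈ -0.50000)
d = 15/2 (d = -½*5*(-3) = -5/2*(-3) = 15/2 ≈ 7.5000)
T(l, L) = -6 (T(l, L) = -1 - 5 = -6)
(T(-1, d)*(-3))*(-20) = -6*(-3)*(-20) = 18*(-20) = -360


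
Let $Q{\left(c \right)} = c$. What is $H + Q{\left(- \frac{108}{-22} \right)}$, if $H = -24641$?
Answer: $- \frac{270997}{11} \approx -24636.0$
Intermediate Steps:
$H + Q{\left(- \frac{108}{-22} \right)} = -24641 - \frac{108}{-22} = -24641 - - \frac{54}{11} = -24641 + \frac{54}{11} = - \frac{270997}{11}$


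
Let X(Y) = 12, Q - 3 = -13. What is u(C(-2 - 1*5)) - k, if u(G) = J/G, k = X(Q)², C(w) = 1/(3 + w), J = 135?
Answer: -684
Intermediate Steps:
Q = -10 (Q = 3 - 13 = -10)
k = 144 (k = 12² = 144)
u(G) = 135/G
u(C(-2 - 1*5)) - k = 135/(1/(3 + (-2 - 1*5))) - 1*144 = 135/(1/(3 + (-2 - 5))) - 144 = 135/(1/(3 - 7)) - 144 = 135/(1/(-4)) - 144 = 135/(-¼) - 144 = 135*(-4) - 144 = -540 - 144 = -684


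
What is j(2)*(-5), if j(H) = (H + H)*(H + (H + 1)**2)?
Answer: -220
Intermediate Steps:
j(H) = 2*H*(H + (1 + H)**2) (j(H) = (2*H)*(H + (1 + H)**2) = 2*H*(H + (1 + H)**2))
j(2)*(-5) = (2*2*(2 + (1 + 2)**2))*(-5) = (2*2*(2 + 3**2))*(-5) = (2*2*(2 + 9))*(-5) = (2*2*11)*(-5) = 44*(-5) = -220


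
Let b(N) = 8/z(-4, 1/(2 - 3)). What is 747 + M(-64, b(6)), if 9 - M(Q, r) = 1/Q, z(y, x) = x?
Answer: 48385/64 ≈ 756.02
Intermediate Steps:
b(N) = -8 (b(N) = 8/(1/(2 - 3)) = 8/(1/(-1)) = 8/(-1) = 8*(-1) = -8)
M(Q, r) = 9 - 1/Q
747 + M(-64, b(6)) = 747 + (9 - 1/(-64)) = 747 + (9 - 1*(-1/64)) = 747 + (9 + 1/64) = 747 + 577/64 = 48385/64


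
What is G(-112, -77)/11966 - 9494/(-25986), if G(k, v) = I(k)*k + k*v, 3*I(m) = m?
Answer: 111591149/77737119 ≈ 1.4355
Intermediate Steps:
I(m) = m/3
G(k, v) = k²/3 + k*v (G(k, v) = (k/3)*k + k*v = k²/3 + k*v)
G(-112, -77)/11966 - 9494/(-25986) = ((⅓)*(-112)*(-112 + 3*(-77)))/11966 - 9494/(-25986) = ((⅓)*(-112)*(-112 - 231))*(1/11966) - 9494*(-1/25986) = ((⅓)*(-112)*(-343))*(1/11966) + 4747/12993 = (38416/3)*(1/11966) + 4747/12993 = 19208/17949 + 4747/12993 = 111591149/77737119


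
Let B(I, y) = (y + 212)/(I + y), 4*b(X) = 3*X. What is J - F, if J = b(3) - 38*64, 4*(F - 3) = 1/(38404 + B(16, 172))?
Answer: -17565272451/7220336 ≈ -2432.8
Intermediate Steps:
b(X) = 3*X/4 (b(X) = (3*X)/4 = 3*X/4)
B(I, y) = (212 + y)/(I + y)
F = 21661055/7220336 (F = 3 + 1/(4*(38404 + (212 + 172)/(16 + 172))) = 3 + 1/(4*(38404 + 384/188)) = 3 + 1/(4*(38404 + (1/188)*384)) = 3 + 1/(4*(38404 + 96/47)) = 3 + 1/(4*(1805084/47)) = 3 + (¼)*(47/1805084) = 3 + 47/7220336 = 21661055/7220336 ≈ 3.0000)
J = -9719/4 (J = (¾)*3 - 38*64 = 9/4 - 2432 = -9719/4 ≈ -2429.8)
J - F = -9719/4 - 1*21661055/7220336 = -9719/4 - 21661055/7220336 = -17565272451/7220336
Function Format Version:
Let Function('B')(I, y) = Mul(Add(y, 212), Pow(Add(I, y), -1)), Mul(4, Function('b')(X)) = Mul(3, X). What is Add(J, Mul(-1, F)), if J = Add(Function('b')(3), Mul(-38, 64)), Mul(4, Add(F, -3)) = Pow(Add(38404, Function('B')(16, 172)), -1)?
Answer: Rational(-17565272451, 7220336) ≈ -2432.8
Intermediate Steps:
Function('b')(X) = Mul(Rational(3, 4), X) (Function('b')(X) = Mul(Rational(1, 4), Mul(3, X)) = Mul(Rational(3, 4), X))
Function('B')(I, y) = Mul(Pow(Add(I, y), -1), Add(212, y)) (Function('B')(I, y) = Mul(Add(212, y), Pow(Add(I, y), -1)) = Mul(Pow(Add(I, y), -1), Add(212, y)))
F = Rational(21661055, 7220336) (F = Add(3, Mul(Rational(1, 4), Pow(Add(38404, Mul(Pow(Add(16, 172), -1), Add(212, 172))), -1))) = Add(3, Mul(Rational(1, 4), Pow(Add(38404, Mul(Pow(188, -1), 384)), -1))) = Add(3, Mul(Rational(1, 4), Pow(Add(38404, Mul(Rational(1, 188), 384)), -1))) = Add(3, Mul(Rational(1, 4), Pow(Add(38404, Rational(96, 47)), -1))) = Add(3, Mul(Rational(1, 4), Pow(Rational(1805084, 47), -1))) = Add(3, Mul(Rational(1, 4), Rational(47, 1805084))) = Add(3, Rational(47, 7220336)) = Rational(21661055, 7220336) ≈ 3.0000)
J = Rational(-9719, 4) (J = Add(Mul(Rational(3, 4), 3), Mul(-38, 64)) = Add(Rational(9, 4), -2432) = Rational(-9719, 4) ≈ -2429.8)
Add(J, Mul(-1, F)) = Add(Rational(-9719, 4), Mul(-1, Rational(21661055, 7220336))) = Add(Rational(-9719, 4), Rational(-21661055, 7220336)) = Rational(-17565272451, 7220336)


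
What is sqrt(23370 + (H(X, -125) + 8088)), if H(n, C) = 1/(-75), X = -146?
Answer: sqrt(7078047)/15 ≈ 177.36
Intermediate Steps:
H(n, C) = -1/75
sqrt(23370 + (H(X, -125) + 8088)) = sqrt(23370 + (-1/75 + 8088)) = sqrt(23370 + 606599/75) = sqrt(2359349/75) = sqrt(7078047)/15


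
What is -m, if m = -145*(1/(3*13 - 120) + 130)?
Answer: 1526705/81 ≈ 18848.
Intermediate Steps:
m = -1526705/81 (m = -145*(1/(39 - 120) + 130) = -145*(1/(-81) + 130) = -145*(-1/81 + 130) = -145*10529/81 = -1526705/81 ≈ -18848.)
-m = -1*(-1526705/81) = 1526705/81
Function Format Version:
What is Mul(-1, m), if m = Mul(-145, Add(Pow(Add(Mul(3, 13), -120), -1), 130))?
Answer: Rational(1526705, 81) ≈ 18848.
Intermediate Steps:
m = Rational(-1526705, 81) (m = Mul(-145, Add(Pow(Add(39, -120), -1), 130)) = Mul(-145, Add(Pow(-81, -1), 130)) = Mul(-145, Add(Rational(-1, 81), 130)) = Mul(-145, Rational(10529, 81)) = Rational(-1526705, 81) ≈ -18848.)
Mul(-1, m) = Mul(-1, Rational(-1526705, 81)) = Rational(1526705, 81)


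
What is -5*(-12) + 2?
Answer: 62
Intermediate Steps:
-5*(-12) + 2 = 60 + 2 = 62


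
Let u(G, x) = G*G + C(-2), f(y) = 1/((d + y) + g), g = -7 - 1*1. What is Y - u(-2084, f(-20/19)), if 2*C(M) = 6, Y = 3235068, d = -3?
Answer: -1107991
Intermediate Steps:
g = -8 (g = -7 - 1 = -8)
C(M) = 3 (C(M) = (1/2)*6 = 3)
f(y) = 1/(-11 + y) (f(y) = 1/((-3 + y) - 8) = 1/(-11 + y))
u(G, x) = 3 + G**2 (u(G, x) = G*G + 3 = G**2 + 3 = 3 + G**2)
Y - u(-2084, f(-20/19)) = 3235068 - (3 + (-2084)**2) = 3235068 - (3 + 4343056) = 3235068 - 1*4343059 = 3235068 - 4343059 = -1107991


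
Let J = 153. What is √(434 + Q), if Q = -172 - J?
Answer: √109 ≈ 10.440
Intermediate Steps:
Q = -325 (Q = -172 - 1*153 = -172 - 153 = -325)
√(434 + Q) = √(434 - 325) = √109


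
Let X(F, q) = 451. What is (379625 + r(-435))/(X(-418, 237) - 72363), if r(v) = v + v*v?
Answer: -568415/71912 ≈ -7.9043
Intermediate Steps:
r(v) = v + v²
(379625 + r(-435))/(X(-418, 237) - 72363) = (379625 - 435*(1 - 435))/(451 - 72363) = (379625 - 435*(-434))/(-71912) = (379625 + 188790)*(-1/71912) = 568415*(-1/71912) = -568415/71912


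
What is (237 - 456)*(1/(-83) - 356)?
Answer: 6471231/83 ≈ 77967.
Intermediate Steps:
(237 - 456)*(1/(-83) - 356) = -219*(-1/83 - 356) = -219*(-29549/83) = 6471231/83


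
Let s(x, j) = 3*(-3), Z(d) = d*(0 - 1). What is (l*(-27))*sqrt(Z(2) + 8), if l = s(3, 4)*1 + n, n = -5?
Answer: 378*sqrt(6) ≈ 925.91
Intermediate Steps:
Z(d) = -d (Z(d) = d*(-1) = -d)
s(x, j) = -9
l = -14 (l = -9*1 - 5 = -9 - 5 = -14)
(l*(-27))*sqrt(Z(2) + 8) = (-14*(-27))*sqrt(-1*2 + 8) = 378*sqrt(-2 + 8) = 378*sqrt(6)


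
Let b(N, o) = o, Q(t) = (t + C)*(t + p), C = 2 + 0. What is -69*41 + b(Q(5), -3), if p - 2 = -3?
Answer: -2832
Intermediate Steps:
p = -1 (p = 2 - 3 = -1)
C = 2
Q(t) = (-1 + t)*(2 + t) (Q(t) = (t + 2)*(t - 1) = (2 + t)*(-1 + t) = (-1 + t)*(2 + t))
-69*41 + b(Q(5), -3) = -69*41 - 3 = -2829 - 3 = -2832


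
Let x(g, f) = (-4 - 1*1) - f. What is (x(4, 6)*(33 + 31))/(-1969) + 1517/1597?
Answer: 373751/285863 ≈ 1.3074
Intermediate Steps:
x(g, f) = -5 - f (x(g, f) = (-4 - 1) - f = -5 - f)
(x(4, 6)*(33 + 31))/(-1969) + 1517/1597 = ((-5 - 1*6)*(33 + 31))/(-1969) + 1517/1597 = ((-5 - 6)*64)*(-1/1969) + 1517*(1/1597) = -11*64*(-1/1969) + 1517/1597 = -704*(-1/1969) + 1517/1597 = 64/179 + 1517/1597 = 373751/285863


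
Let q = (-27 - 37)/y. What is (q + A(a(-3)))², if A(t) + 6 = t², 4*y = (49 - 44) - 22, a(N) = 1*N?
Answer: 94249/289 ≈ 326.12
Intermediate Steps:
a(N) = N
y = -17/4 (y = ((49 - 44) - 22)/4 = (5 - 22)/4 = (¼)*(-17) = -17/4 ≈ -4.2500)
q = 256/17 (q = (-27 - 37)/(-17/4) = -64*(-4/17) = 256/17 ≈ 15.059)
A(t) = -6 + t²
(q + A(a(-3)))² = (256/17 + (-6 + (-3)²))² = (256/17 + (-6 + 9))² = (256/17 + 3)² = (307/17)² = 94249/289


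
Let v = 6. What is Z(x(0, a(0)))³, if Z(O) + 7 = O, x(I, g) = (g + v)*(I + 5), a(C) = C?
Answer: 12167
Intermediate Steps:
x(I, g) = (5 + I)*(6 + g) (x(I, g) = (g + 6)*(I + 5) = (6 + g)*(5 + I) = (5 + I)*(6 + g))
Z(O) = -7 + O
Z(x(0, a(0)))³ = (-7 + (30 + 5*0 + 6*0 + 0*0))³ = (-7 + (30 + 0 + 0 + 0))³ = (-7 + 30)³ = 23³ = 12167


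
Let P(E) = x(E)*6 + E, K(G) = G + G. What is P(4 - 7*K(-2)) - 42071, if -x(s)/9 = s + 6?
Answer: -44091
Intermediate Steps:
x(s) = -54 - 9*s (x(s) = -9*(s + 6) = -9*(6 + s) = -54 - 9*s)
K(G) = 2*G
P(E) = -324 - 53*E (P(E) = (-54 - 9*E)*6 + E = (-324 - 54*E) + E = -324 - 53*E)
P(4 - 7*K(-2)) - 42071 = (-324 - 53*(4 - 14*(-2))) - 42071 = (-324 - 53*(4 - 7*(-4))) - 42071 = (-324 - 53*(4 + 28)) - 42071 = (-324 - 53*32) - 42071 = (-324 - 1696) - 42071 = -2020 - 42071 = -44091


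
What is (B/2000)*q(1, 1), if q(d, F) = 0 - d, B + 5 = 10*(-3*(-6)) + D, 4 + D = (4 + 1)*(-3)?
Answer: -39/500 ≈ -0.078000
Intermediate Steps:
D = -19 (D = -4 + (4 + 1)*(-3) = -4 + 5*(-3) = -4 - 15 = -19)
B = 156 (B = -5 + (10*(-3*(-6)) - 19) = -5 + (10*18 - 19) = -5 + (180 - 19) = -5 + 161 = 156)
q(d, F) = -d
(B/2000)*q(1, 1) = (156/2000)*(-1*1) = (156*(1/2000))*(-1) = (39/500)*(-1) = -39/500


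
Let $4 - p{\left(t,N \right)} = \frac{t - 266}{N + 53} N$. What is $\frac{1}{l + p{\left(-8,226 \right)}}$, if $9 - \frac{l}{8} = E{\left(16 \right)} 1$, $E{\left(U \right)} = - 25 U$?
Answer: $\frac{279}{975928} \approx 0.00028588$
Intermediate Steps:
$p{\left(t,N \right)} = 4 - \frac{N \left(-266 + t\right)}{53 + N}$ ($p{\left(t,N \right)} = 4 - \frac{t - 266}{N + 53} N = 4 - \frac{-266 + t}{53 + N} N = 4 - \frac{N \left(-266 + t\right)}{53 + N}$)
$l = 3272$ ($l = 72 - 8 \left(-25\right) 16 \cdot 1 = 72 - 8 \left(\left(-400\right) 1\right) = 72 - -3200 = 72 + 3200 = 3272$)
$\frac{1}{l + p{\left(-8,226 \right)}} = \frac{1}{3272 + \frac{212 + 270 \cdot 226 - 226 \left(-8\right)}{53 + 226}} = \frac{1}{3272 + \frac{212 + 61020 + 1808}{279}} = \frac{1}{3272 + \frac{1}{279} \cdot 63040} = \frac{1}{3272 + \frac{63040}{279}} = \frac{1}{\frac{975928}{279}} = \frac{279}{975928}$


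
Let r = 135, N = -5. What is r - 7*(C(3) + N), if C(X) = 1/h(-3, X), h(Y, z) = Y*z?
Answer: 1537/9 ≈ 170.78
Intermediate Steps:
C(X) = -1/(3*X) (C(X) = 1/(-3*X) = -1/(3*X))
r - 7*(C(3) + N) = 135 - 7*(-1/3/3 - 5) = 135 - 7*(-1/3*1/3 - 5) = 135 - 7*(-1/9 - 5) = 135 - 7*(-46/9) = 135 + 322/9 = 1537/9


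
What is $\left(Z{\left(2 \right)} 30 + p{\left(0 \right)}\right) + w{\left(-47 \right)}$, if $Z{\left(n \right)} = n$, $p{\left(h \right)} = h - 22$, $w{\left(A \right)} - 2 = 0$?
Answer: $40$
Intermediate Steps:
$w{\left(A \right)} = 2$ ($w{\left(A \right)} = 2 + 0 = 2$)
$p{\left(h \right)} = -22 + h$ ($p{\left(h \right)} = h - 22 = -22 + h$)
$\left(Z{\left(2 \right)} 30 + p{\left(0 \right)}\right) + w{\left(-47 \right)} = \left(2 \cdot 30 + \left(-22 + 0\right)\right) + 2 = \left(60 - 22\right) + 2 = 38 + 2 = 40$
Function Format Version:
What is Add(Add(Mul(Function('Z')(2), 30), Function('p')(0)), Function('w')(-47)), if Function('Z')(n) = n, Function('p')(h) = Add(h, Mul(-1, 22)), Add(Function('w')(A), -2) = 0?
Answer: 40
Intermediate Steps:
Function('w')(A) = 2 (Function('w')(A) = Add(2, 0) = 2)
Function('p')(h) = Add(-22, h) (Function('p')(h) = Add(h, -22) = Add(-22, h))
Add(Add(Mul(Function('Z')(2), 30), Function('p')(0)), Function('w')(-47)) = Add(Add(Mul(2, 30), Add(-22, 0)), 2) = Add(Add(60, -22), 2) = Add(38, 2) = 40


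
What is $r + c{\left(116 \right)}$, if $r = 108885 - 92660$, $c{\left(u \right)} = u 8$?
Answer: $17153$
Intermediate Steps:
$c{\left(u \right)} = 8 u$
$r = 16225$ ($r = 108885 - 92660 = 16225$)
$r + c{\left(116 \right)} = 16225 + 8 \cdot 116 = 16225 + 928 = 17153$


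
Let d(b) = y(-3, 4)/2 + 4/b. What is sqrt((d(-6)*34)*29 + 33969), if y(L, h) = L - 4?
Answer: sqrt(268746)/3 ≈ 172.80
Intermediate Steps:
y(L, h) = -4 + L
d(b) = -7/2 + 4/b (d(b) = (-4 - 3)/2 + 4/b = -7*1/2 + 4/b = -7/2 + 4/b)
sqrt((d(-6)*34)*29 + 33969) = sqrt(((-7/2 + 4/(-6))*34)*29 + 33969) = sqrt(((-7/2 + 4*(-1/6))*34)*29 + 33969) = sqrt(((-7/2 - 2/3)*34)*29 + 33969) = sqrt(-25/6*34*29 + 33969) = sqrt(-425/3*29 + 33969) = sqrt(-12325/3 + 33969) = sqrt(89582/3) = sqrt(268746)/3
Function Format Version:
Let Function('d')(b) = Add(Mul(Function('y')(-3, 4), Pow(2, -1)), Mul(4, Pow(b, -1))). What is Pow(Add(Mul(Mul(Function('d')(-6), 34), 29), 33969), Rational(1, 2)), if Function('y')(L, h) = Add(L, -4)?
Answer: Mul(Rational(1, 3), Pow(268746, Rational(1, 2))) ≈ 172.80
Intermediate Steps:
Function('y')(L, h) = Add(-4, L)
Function('d')(b) = Add(Rational(-7, 2), Mul(4, Pow(b, -1))) (Function('d')(b) = Add(Mul(Add(-4, -3), Pow(2, -1)), Mul(4, Pow(b, -1))) = Add(Mul(-7, Rational(1, 2)), Mul(4, Pow(b, -1))) = Add(Rational(-7, 2), Mul(4, Pow(b, -1))))
Pow(Add(Mul(Mul(Function('d')(-6), 34), 29), 33969), Rational(1, 2)) = Pow(Add(Mul(Mul(Add(Rational(-7, 2), Mul(4, Pow(-6, -1))), 34), 29), 33969), Rational(1, 2)) = Pow(Add(Mul(Mul(Add(Rational(-7, 2), Mul(4, Rational(-1, 6))), 34), 29), 33969), Rational(1, 2)) = Pow(Add(Mul(Mul(Add(Rational(-7, 2), Rational(-2, 3)), 34), 29), 33969), Rational(1, 2)) = Pow(Add(Mul(Mul(Rational(-25, 6), 34), 29), 33969), Rational(1, 2)) = Pow(Add(Mul(Rational(-425, 3), 29), 33969), Rational(1, 2)) = Pow(Add(Rational(-12325, 3), 33969), Rational(1, 2)) = Pow(Rational(89582, 3), Rational(1, 2)) = Mul(Rational(1, 3), Pow(268746, Rational(1, 2)))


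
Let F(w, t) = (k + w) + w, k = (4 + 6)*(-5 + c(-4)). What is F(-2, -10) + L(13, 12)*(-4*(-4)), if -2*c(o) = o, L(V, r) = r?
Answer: 158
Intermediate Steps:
c(o) = -o/2
k = -30 (k = (4 + 6)*(-5 - ½*(-4)) = 10*(-5 + 2) = 10*(-3) = -30)
F(w, t) = -30 + 2*w (F(w, t) = (-30 + w) + w = -30 + 2*w)
F(-2, -10) + L(13, 12)*(-4*(-4)) = (-30 + 2*(-2)) + 12*(-4*(-4)) = (-30 - 4) + 12*16 = -34 + 192 = 158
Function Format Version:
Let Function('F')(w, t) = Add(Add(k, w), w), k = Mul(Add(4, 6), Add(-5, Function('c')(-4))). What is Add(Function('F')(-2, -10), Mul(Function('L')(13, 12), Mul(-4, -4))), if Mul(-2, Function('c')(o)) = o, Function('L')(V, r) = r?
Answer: 158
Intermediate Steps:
Function('c')(o) = Mul(Rational(-1, 2), o)
k = -30 (k = Mul(Add(4, 6), Add(-5, Mul(Rational(-1, 2), -4))) = Mul(10, Add(-5, 2)) = Mul(10, -3) = -30)
Function('F')(w, t) = Add(-30, Mul(2, w)) (Function('F')(w, t) = Add(Add(-30, w), w) = Add(-30, Mul(2, w)))
Add(Function('F')(-2, -10), Mul(Function('L')(13, 12), Mul(-4, -4))) = Add(Add(-30, Mul(2, -2)), Mul(12, Mul(-4, -4))) = Add(Add(-30, -4), Mul(12, 16)) = Add(-34, 192) = 158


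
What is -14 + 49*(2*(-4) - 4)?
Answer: -602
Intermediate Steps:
-14 + 49*(2*(-4) - 4) = -14 + 49*(-8 - 4) = -14 + 49*(-12) = -14 - 588 = -602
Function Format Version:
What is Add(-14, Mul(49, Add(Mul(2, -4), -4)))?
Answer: -602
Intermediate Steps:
Add(-14, Mul(49, Add(Mul(2, -4), -4))) = Add(-14, Mul(49, Add(-8, -4))) = Add(-14, Mul(49, -12)) = Add(-14, -588) = -602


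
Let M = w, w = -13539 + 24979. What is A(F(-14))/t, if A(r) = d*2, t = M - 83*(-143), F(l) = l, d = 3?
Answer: 6/23309 ≈ 0.00025741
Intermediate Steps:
w = 11440
M = 11440
t = 23309 (t = 11440 - 83*(-143) = 11440 + 11869 = 23309)
A(r) = 6 (A(r) = 3*2 = 6)
A(F(-14))/t = 6/23309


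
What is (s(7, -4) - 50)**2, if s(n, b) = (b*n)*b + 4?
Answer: 4356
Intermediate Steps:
s(n, b) = 4 + n*b**2 (s(n, b) = n*b**2 + 4 = 4 + n*b**2)
(s(7, -4) - 50)**2 = ((4 + 7*(-4)**2) - 50)**2 = ((4 + 7*16) - 50)**2 = ((4 + 112) - 50)**2 = (116 - 50)**2 = 66**2 = 4356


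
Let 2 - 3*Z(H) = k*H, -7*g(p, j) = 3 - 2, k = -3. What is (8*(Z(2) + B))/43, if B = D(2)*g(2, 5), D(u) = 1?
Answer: 424/903 ≈ 0.46955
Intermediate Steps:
g(p, j) = -⅐ (g(p, j) = -(3 - 2)/7 = -⅐*1 = -⅐)
Z(H) = ⅔ + H (Z(H) = ⅔ - (-1)*H = ⅔ + H)
B = -⅐ (B = 1*(-⅐) = -⅐ ≈ -0.14286)
(8*(Z(2) + B))/43 = (8*((⅔ + 2) - ⅐))/43 = (8*(8/3 - ⅐))/43 = (8*(53/21))/43 = (1/43)*(424/21) = 424/903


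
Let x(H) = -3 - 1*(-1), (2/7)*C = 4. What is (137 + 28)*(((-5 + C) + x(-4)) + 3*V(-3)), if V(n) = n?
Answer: -330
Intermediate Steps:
C = 14 (C = (7/2)*4 = 14)
x(H) = -2 (x(H) = -3 + 1 = -2)
(137 + 28)*(((-5 + C) + x(-4)) + 3*V(-3)) = (137 + 28)*(((-5 + 14) - 2) + 3*(-3)) = 165*((9 - 2) - 9) = 165*(7 - 9) = 165*(-2) = -330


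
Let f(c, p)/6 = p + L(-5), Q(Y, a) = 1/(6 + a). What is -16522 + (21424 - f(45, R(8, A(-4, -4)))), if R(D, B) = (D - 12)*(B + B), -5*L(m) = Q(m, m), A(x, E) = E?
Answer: 23556/5 ≈ 4711.2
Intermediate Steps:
L(m) = -1/(5*(6 + m))
R(D, B) = 2*B*(-12 + D) (R(D, B) = (-12 + D)*(2*B) = 2*B*(-12 + D))
f(c, p) = -6/5 + 6*p (f(c, p) = 6*(p - 1/(30 + 5*(-5))) = 6*(p - 1/(30 - 25)) = 6*(p - 1/5) = 6*(p - 1*⅕) = 6*(p - ⅕) = 6*(-⅕ + p) = -6/5 + 6*p)
-16522 + (21424 - f(45, R(8, A(-4, -4)))) = -16522 + (21424 - (-6/5 + 6*(2*(-4)*(-12 + 8)))) = -16522 + (21424 - (-6/5 + 6*(2*(-4)*(-4)))) = -16522 + (21424 - (-6/5 + 6*32)) = -16522 + (21424 - (-6/5 + 192)) = -16522 + (21424 - 1*954/5) = -16522 + (21424 - 954/5) = -16522 + 106166/5 = 23556/5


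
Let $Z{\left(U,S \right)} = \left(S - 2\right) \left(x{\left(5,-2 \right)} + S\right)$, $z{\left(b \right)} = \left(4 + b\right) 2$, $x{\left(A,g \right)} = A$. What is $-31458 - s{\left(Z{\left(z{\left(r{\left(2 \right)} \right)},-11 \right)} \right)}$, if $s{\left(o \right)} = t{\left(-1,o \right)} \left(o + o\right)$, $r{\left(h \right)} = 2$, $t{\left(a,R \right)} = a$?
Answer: $-31302$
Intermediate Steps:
$z{\left(b \right)} = 8 + 2 b$
$Z{\left(U,S \right)} = \left(-2 + S\right) \left(5 + S\right)$ ($Z{\left(U,S \right)} = \left(S - 2\right) \left(5 + S\right) = \left(-2 + S\right) \left(5 + S\right)$)
$s{\left(o \right)} = - 2 o$ ($s{\left(o \right)} = - (o + o) = - 2 o$)
$-31458 - s{\left(Z{\left(z{\left(r{\left(2 \right)} \right)},-11 \right)} \right)} = -31458 - - 2 \left(-10 + \left(-11\right)^{2} + 3 \left(-11\right)\right) = -31458 - - 2 \left(-10 + 121 - 33\right) = -31458 - \left(-2\right) 78 = -31458 - -156 = -31458 + 156 = -31302$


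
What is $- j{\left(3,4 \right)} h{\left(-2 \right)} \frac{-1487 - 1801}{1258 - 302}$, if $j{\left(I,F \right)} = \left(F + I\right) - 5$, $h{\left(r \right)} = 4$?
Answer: $\frac{6576}{239} \approx 27.515$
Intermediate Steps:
$j{\left(I,F \right)} = -5 + F + I$
$- j{\left(3,4 \right)} h{\left(-2 \right)} \frac{-1487 - 1801}{1258 - 302} = - (-5 + 4 + 3) 4 \frac{-1487 - 1801}{1258 - 302} = \left(-1\right) 2 \cdot 4 \left(- \frac{3288}{956}\right) = \left(-2\right) 4 \left(\left(-3288\right) \frac{1}{956}\right) = \left(-8\right) \left(- \frac{822}{239}\right) = \frac{6576}{239}$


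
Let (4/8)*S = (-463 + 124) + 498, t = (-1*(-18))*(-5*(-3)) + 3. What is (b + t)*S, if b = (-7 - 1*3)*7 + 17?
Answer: 69960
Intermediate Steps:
b = -53 (b = (-7 - 3)*7 + 17 = -10*7 + 17 = -70 + 17 = -53)
t = 273 (t = 18*15 + 3 = 270 + 3 = 273)
S = 318 (S = 2*((-463 + 124) + 498) = 2*(-339 + 498) = 2*159 = 318)
(b + t)*S = (-53 + 273)*318 = 220*318 = 69960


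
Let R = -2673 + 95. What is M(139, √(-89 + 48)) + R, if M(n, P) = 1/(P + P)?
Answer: -2578 - I*√41/82 ≈ -2578.0 - 0.078087*I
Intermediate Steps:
R = -2578
M(n, P) = 1/(2*P)
M(139, √(-89 + 48)) + R = 1/(2*(√(-89 + 48))) - 2578 = 1/(2*(√(-41))) - 2578 = 1/(2*((I*√41))) - 2578 = (-I*√41/41)/2 - 2578 = -I*√41/82 - 2578 = -2578 - I*√41/82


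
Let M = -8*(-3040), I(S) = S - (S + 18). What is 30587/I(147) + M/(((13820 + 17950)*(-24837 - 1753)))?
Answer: -143548922677/84476430 ≈ -1699.3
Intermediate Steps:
I(S) = -18 (I(S) = S - (18 + S) = S + (-18 - S) = -18)
M = 24320
30587/I(147) + M/(((13820 + 17950)*(-24837 - 1753))) = 30587/(-18) + 24320/(((13820 + 17950)*(-24837 - 1753))) = 30587*(-1/18) + 24320/((31770*(-26590))) = -30587/18 + 24320/(-844764300) = -30587/18 + 24320*(-1/844764300) = -30587/18 - 1216/42238215 = -143548922677/84476430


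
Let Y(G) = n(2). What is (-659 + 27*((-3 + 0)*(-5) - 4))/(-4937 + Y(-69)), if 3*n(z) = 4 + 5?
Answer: 181/2467 ≈ 0.073368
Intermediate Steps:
n(z) = 3 (n(z) = (4 + 5)/3 = (1/3)*9 = 3)
Y(G) = 3
(-659 + 27*((-3 + 0)*(-5) - 4))/(-4937 + Y(-69)) = (-659 + 27*((-3 + 0)*(-5) - 4))/(-4937 + 3) = (-659 + 27*(-3*(-5) - 4))/(-4934) = (-659 + 27*(15 - 4))*(-1/4934) = (-659 + 27*11)*(-1/4934) = (-659 + 297)*(-1/4934) = -362*(-1/4934) = 181/2467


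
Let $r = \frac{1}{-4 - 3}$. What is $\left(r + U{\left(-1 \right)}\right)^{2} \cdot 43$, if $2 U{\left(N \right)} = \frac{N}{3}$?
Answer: $\frac{7267}{1764} \approx 4.1196$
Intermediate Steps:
$r = - \frac{1}{7}$ ($r = \frac{1}{-7} = - \frac{1}{7} \approx -0.14286$)
$U{\left(N \right)} = \frac{N}{6}$ ($U{\left(N \right)} = \frac{N \frac{1}{3}}{2} = \frac{\frac{1}{3} N}{2} = \frac{N}{6}$)
$\left(r + U{\left(-1 \right)}\right)^{2} \cdot 43 = \left(- \frac{1}{7} + \frac{1}{6} \left(-1\right)\right)^{2} \cdot 43 = \left(- \frac{1}{7} - \frac{1}{6}\right)^{2} \cdot 43 = \left(- \frac{13}{42}\right)^{2} \cdot 43 = \frac{169}{1764} \cdot 43 = \frac{7267}{1764}$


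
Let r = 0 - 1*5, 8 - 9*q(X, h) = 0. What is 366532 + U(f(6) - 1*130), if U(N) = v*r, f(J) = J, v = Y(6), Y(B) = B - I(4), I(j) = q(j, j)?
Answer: 3298558/9 ≈ 3.6651e+5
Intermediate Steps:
q(X, h) = 8/9 (q(X, h) = 8/9 - ⅑*0 = 8/9 + 0 = 8/9)
I(j) = 8/9
Y(B) = -8/9 + B (Y(B) = B - 1*8/9 = B - 8/9 = -8/9 + B)
v = 46/9 (v = -8/9 + 6 = 46/9 ≈ 5.1111)
r = -5 (r = 0 - 5 = -5)
U(N) = -230/9 (U(N) = (46/9)*(-5) = -230/9)
366532 + U(f(6) - 1*130) = 366532 - 230/9 = 3298558/9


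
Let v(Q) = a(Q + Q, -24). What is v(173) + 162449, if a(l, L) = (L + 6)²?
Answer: 162773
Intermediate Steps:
a(l, L) = (6 + L)²
v(Q) = 324 (v(Q) = (6 - 24)² = (-18)² = 324)
v(173) + 162449 = 324 + 162449 = 162773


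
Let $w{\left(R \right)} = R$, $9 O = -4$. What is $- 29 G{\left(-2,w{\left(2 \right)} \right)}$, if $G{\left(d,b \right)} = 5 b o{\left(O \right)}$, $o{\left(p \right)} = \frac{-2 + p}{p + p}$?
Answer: $- \frac{1595}{2} \approx -797.5$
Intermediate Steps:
$O = - \frac{4}{9}$ ($O = \frac{1}{9} \left(-4\right) = - \frac{4}{9} \approx -0.44444$)
$o{\left(p \right)} = \frac{-2 + p}{2 p}$
$G{\left(d,b \right)} = \frac{55 b}{4}$ ($G{\left(d,b \right)} = 5 b \frac{-2 - \frac{4}{9}}{2 \left(- \frac{4}{9}\right)} = 5 b \frac{1}{2} \left(- \frac{9}{4}\right) \left(- \frac{22}{9}\right) = 5 b \frac{11}{4} = \frac{55 b}{4}$)
$- 29 G{\left(-2,w{\left(2 \right)} \right)} = - 29 \cdot \frac{55}{4} \cdot 2 = \left(-29\right) \frac{55}{2} = - \frac{1595}{2}$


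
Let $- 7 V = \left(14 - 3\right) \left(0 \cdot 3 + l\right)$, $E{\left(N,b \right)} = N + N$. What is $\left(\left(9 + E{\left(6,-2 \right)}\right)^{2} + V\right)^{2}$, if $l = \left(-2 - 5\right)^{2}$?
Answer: $132496$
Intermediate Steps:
$l = 49$ ($l = \left(-7\right)^{2} = 49$)
$E{\left(N,b \right)} = 2 N$
$V = -77$ ($V = - \frac{\left(14 - 3\right) \left(0 \cdot 3 + 49\right)}{7} = - \frac{11 \left(0 + 49\right)}{7} = - \frac{11 \cdot 49}{7} = \left(- \frac{1}{7}\right) 539 = -77$)
$\left(\left(9 + E{\left(6,-2 \right)}\right)^{2} + V\right)^{2} = \left(\left(9 + 2 \cdot 6\right)^{2} - 77\right)^{2} = \left(\left(9 + 12\right)^{2} - 77\right)^{2} = \left(21^{2} - 77\right)^{2} = \left(441 - 77\right)^{2} = 364^{2} = 132496$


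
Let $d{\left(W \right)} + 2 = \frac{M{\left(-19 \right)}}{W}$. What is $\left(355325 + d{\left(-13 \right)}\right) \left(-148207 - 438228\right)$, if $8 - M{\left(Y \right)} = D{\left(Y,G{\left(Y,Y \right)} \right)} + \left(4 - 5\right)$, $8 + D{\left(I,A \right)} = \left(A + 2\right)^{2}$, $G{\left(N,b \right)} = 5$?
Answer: $- \frac{2708878731485}{13} \approx -2.0838 \cdot 10^{11}$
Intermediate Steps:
$D{\left(I,A \right)} = -8 + \left(2 + A\right)^{2}$ ($D{\left(I,A \right)} = -8 + \left(A + 2\right)^{2} = -8 + \left(2 + A\right)^{2}$)
$M{\left(Y \right)} = -32$ ($M{\left(Y \right)} = 8 - \left(\left(-8 + \left(2 + 5\right)^{2}\right) + \left(4 - 5\right)\right) = 8 - \left(\left(-8 + 7^{2}\right) - 1\right) = 8 - \left(\left(-8 + 49\right) - 1\right) = 8 - \left(41 - 1\right) = 8 - 40 = -32$)
$d{\left(W \right)} = -2 - \frac{32}{W}$
$\left(355325 + d{\left(-13 \right)}\right) \left(-148207 - 438228\right) = \left(355325 - \left(2 + \frac{32}{-13}\right)\right) \left(-148207 - 438228\right) = \left(355325 - - \frac{6}{13}\right) \left(-586435\right) = \left(355325 + \left(-2 + \frac{32}{13}\right)\right) \left(-586435\right) = \left(355325 + \frac{6}{13}\right) \left(-586435\right) = \frac{4619231}{13} \left(-586435\right) = - \frac{2708878731485}{13}$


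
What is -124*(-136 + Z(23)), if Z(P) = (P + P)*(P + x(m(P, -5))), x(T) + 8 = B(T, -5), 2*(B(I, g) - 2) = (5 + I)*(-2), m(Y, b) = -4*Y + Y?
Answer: -445160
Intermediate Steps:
m(Y, b) = -3*Y
B(I, g) = -3 - I (B(I, g) = 2 + ((5 + I)*(-2))/2 = 2 + (-10 - 2*I)/2 = 2 + (-5 - I) = -3 - I)
x(T) = -11 - T (x(T) = -8 + (-3 - T) = -11 - T)
Z(P) = 2*P*(-11 + 4*P) (Z(P) = (P + P)*(P + (-11 - (-3)*P)) = (2*P)*(P + (-11 + 3*P)) = (2*P)*(-11 + 4*P) = 2*P*(-11 + 4*P))
-124*(-136 + Z(23)) = -124*(-136 + 2*23*(-11 + 4*23)) = -124*(-136 + 2*23*(-11 + 92)) = -124*(-136 + 2*23*81) = -124*(-136 + 3726) = -124*3590 = -445160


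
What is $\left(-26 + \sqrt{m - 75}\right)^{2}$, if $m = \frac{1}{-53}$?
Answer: $\frac{31852}{53} - \frac{104 i \sqrt{52682}}{53} \approx 600.98 - 450.39 i$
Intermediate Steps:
$m = - \frac{1}{53} \approx -0.018868$
$\left(-26 + \sqrt{m - 75}\right)^{2} = \left(-26 + \sqrt{- \frac{1}{53} - 75}\right)^{2} = \left(-26 + \sqrt{- \frac{3976}{53}}\right)^{2} = \left(-26 + \frac{2 i \sqrt{52682}}{53}\right)^{2}$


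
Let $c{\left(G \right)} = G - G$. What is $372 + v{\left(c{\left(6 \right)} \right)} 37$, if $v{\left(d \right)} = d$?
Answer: $372$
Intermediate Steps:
$c{\left(G \right)} = 0$
$372 + v{\left(c{\left(6 \right)} \right)} 37 = 372 + 0 \cdot 37 = 372 + 0 = 372$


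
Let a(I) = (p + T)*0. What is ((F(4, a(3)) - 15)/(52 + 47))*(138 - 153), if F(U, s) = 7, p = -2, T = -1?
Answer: 40/33 ≈ 1.2121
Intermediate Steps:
a(I) = 0 (a(I) = (-2 - 1)*0 = -3*0 = 0)
((F(4, a(3)) - 15)/(52 + 47))*(138 - 153) = ((7 - 15)/(52 + 47))*(138 - 153) = -8/99*(-15) = 40/33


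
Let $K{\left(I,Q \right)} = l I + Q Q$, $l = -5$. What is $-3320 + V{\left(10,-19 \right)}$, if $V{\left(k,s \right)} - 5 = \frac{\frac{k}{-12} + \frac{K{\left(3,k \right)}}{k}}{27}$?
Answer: $- \frac{268492}{81} \approx -3314.7$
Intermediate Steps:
$K{\left(I,Q \right)} = Q^{2} - 5 I$ ($K{\left(I,Q \right)} = - 5 I + Q Q = - 5 I + Q^{2} = Q^{2} - 5 I$)
$V{\left(k,s \right)} = 5 - \frac{k}{324} + \frac{-15 + k^{2}}{27 k}$ ($V{\left(k,s \right)} = 5 + \frac{\frac{k}{-12} + \frac{k^{2} - 15}{k}}{27} = 5 + \left(k \left(- \frac{1}{12}\right) + \frac{k^{2} - 15}{k}\right) \frac{1}{27} = 5 + \left(- \frac{k}{12} + \frac{-15 + k^{2}}{k}\right) \frac{1}{27} = 5 - \left(\frac{k}{324} - \frac{-15 + k^{2}}{27 k}\right) = 5 - \frac{k}{324} + \frac{-15 + k^{2}}{27 k}$)
$-3320 + V{\left(10,-19 \right)} = -3320 + \left(5 - \frac{5}{9 \cdot 10} + \frac{11}{324} \cdot 10\right) = -3320 + \left(5 - \frac{1}{18} + \frac{55}{162}\right) = -3320 + \frac{428}{81} = - \frac{268492}{81}$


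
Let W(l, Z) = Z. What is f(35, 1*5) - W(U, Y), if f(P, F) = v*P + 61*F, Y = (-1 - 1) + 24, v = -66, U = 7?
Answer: -2027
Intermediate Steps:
Y = 22 (Y = -2 + 24 = 22)
f(P, F) = -66*P + 61*F
f(35, 1*5) - W(U, Y) = (-66*35 + 61*(1*5)) - 1*22 = (-2310 + 61*5) - 22 = (-2310 + 305) - 22 = -2005 - 22 = -2027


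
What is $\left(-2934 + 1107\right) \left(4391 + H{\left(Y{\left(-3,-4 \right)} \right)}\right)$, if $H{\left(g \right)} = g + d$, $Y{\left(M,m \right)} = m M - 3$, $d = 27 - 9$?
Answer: $-8071686$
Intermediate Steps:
$d = 18$
$Y{\left(M,m \right)} = -3 + M m$ ($Y{\left(M,m \right)} = M m - 3 = -3 + M m$)
$H{\left(g \right)} = 18 + g$ ($H{\left(g \right)} = g + 18 = 18 + g$)
$\left(-2934 + 1107\right) \left(4391 + H{\left(Y{\left(-3,-4 \right)} \right)}\right) = \left(-2934 + 1107\right) \left(4391 + \left(18 - -9\right)\right) = - 1827 \left(4391 + \left(18 + \left(-3 + 12\right)\right)\right) = - 1827 \left(4391 + \left(18 + 9\right)\right) = - 1827 \left(4391 + 27\right) = \left(-1827\right) 4418 = -8071686$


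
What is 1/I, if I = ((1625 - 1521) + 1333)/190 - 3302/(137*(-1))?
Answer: 26030/824249 ≈ 0.031580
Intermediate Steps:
I = 824249/26030 (I = (104 + 1333)*(1/190) - 3302/(-137) = 1437*(1/190) - 3302*(-1/137) = 1437/190 + 3302/137 = 824249/26030 ≈ 31.665)
1/I = 1/(824249/26030) = 26030/824249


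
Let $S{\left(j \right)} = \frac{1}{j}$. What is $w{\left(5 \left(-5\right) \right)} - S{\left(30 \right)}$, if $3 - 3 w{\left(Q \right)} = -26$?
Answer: $\frac{289}{30} \approx 9.6333$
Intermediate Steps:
$w{\left(Q \right)} = \frac{29}{3}$ ($w{\left(Q \right)} = 1 - - \frac{26}{3} = 1 + \frac{26}{3} = \frac{29}{3}$)
$w{\left(5 \left(-5\right) \right)} - S{\left(30 \right)} = \frac{29}{3} - \frac{1}{30} = \frac{289}{30}$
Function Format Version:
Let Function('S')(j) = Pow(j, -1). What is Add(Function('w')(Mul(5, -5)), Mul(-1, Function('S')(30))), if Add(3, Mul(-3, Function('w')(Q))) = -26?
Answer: Rational(289, 30) ≈ 9.6333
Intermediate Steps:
Function('w')(Q) = Rational(29, 3) (Function('w')(Q) = Add(1, Mul(Rational(-1, 3), -26)) = Add(1, Rational(26, 3)) = Rational(29, 3))
Add(Function('w')(Mul(5, -5)), Mul(-1, Function('S')(30))) = Add(Rational(29, 3), Mul(-1, Pow(30, -1))) = Add(Rational(29, 3), Mul(-1, Rational(1, 30))) = Add(Rational(29, 3), Rational(-1, 30)) = Rational(289, 30)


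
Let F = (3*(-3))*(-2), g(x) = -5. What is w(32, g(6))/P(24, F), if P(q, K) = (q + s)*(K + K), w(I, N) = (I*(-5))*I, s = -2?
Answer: -640/99 ≈ -6.4646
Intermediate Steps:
w(I, N) = -5*I² (w(I, N) = (-5*I)*I = -5*I²)
F = 18 (F = -9*(-2) = 18)
P(q, K) = 2*K*(-2 + q) (P(q, K) = (q - 2)*(K + K) = (-2 + q)*(2*K) = 2*K*(-2 + q))
w(32, g(6))/P(24, F) = (-5*32²)/((2*18*(-2 + 24))) = (-5*1024)/((2*18*22)) = -5120/792 = -5120*1/792 = -640/99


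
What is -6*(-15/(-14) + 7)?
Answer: -339/7 ≈ -48.429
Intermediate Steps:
-6*(-15/(-14) + 7) = -6*(-15*(-1/14) + 7) = -6*(15/14 + 7) = -6*113/14 = -339/7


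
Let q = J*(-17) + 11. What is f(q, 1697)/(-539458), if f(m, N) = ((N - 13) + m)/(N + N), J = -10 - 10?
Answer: -2035/1830920452 ≈ -1.1115e-6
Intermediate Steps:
J = -20
q = 351 (q = -20*(-17) + 11 = 340 + 11 = 351)
f(m, N) = (-13 + N + m)/(2*N) (f(m, N) = ((-13 + N) + m)/((2*N)) = (-13 + N + m)*(1/(2*N)) = (-13 + N + m)/(2*N))
f(q, 1697)/(-539458) = ((½)*(-13 + 1697 + 351)/1697)/(-539458) = ((½)*(1/1697)*2035)*(-1/539458) = (2035/3394)*(-1/539458) = -2035/1830920452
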